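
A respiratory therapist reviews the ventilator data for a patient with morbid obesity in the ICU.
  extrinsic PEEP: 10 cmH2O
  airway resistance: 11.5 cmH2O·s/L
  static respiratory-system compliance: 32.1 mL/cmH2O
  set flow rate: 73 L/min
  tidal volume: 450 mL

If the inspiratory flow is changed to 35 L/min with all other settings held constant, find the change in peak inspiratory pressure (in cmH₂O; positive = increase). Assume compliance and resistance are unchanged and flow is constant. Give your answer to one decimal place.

Flow: 73 L/min ÷ 60 = 1.2167 L/s.
New flow: 35 L/min ÷ 60 = 0.5833 L/s.
PIP = Vt/C + R·V̇ + PEEP (constant-flow equation of motion).
Only the resistive term changes: ΔPIP = R × ΔV̇ = 11.5 × (0.5833 − 1.2167) = 11.5 × -0.6334 = -7.284 cmH2O.

-7.3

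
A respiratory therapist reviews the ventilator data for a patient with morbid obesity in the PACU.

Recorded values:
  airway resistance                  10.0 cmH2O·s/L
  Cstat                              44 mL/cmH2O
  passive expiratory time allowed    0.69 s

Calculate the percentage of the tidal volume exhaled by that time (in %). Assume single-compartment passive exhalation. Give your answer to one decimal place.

τ = R × C = 10.0 × 44 mL/cmH2O = 10.0 × 0.044 L/cmH2O = 0.44 s.
Passive exhalation: V(t)/V₀ = e^(−t/τ) = e^(−0.69/0.44) = 0.2084.
Fraction exhaled = 1 − 0.2084 = 0.7916 → 79.16%.

79.2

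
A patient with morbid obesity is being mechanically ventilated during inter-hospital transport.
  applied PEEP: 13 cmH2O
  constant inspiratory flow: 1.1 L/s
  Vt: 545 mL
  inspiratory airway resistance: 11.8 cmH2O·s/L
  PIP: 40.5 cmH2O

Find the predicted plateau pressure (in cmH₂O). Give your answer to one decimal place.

27.5

Pplat = PIP − Raw × flow = 40.5 − 11.8 × 1.1 = 40.5 − 12.98 = 27.52 cmH2O.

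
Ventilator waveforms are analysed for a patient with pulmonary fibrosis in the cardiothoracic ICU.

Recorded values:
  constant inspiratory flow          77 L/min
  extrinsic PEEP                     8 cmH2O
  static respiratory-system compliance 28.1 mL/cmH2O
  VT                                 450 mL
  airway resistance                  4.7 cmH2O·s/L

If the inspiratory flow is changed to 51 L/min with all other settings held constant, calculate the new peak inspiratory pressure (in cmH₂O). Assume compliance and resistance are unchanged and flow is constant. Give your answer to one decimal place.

28.0

Flow: 77 L/min ÷ 60 = 1.2833 L/s.
New flow: 51 L/min ÷ 60 = 0.85 L/s.
PIP = Vt/C + R·V̇ + PEEP (constant-flow equation of motion).
Only the resistive term changes: ΔPIP = R × ΔV̇ = 4.7 × (0.85 − 1.2833) = 4.7 × -0.4333 = -2.037 cmH2O.
Original PIP = 450/28.1 + 4.7×1.2833 + 8 = 30.046 cmH2O; new PIP = 30.046 + (-2.037) = 28.009 cmH2O.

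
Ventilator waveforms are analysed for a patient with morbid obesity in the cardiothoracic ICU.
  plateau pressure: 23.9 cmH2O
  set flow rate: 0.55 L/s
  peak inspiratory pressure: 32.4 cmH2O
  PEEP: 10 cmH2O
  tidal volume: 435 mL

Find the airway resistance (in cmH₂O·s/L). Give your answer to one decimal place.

Raw = (PIP − Pplat) / flow = (32.4 − 23.9) / 0.55 = 8.5 / 0.55 = 15.455 cmH2O·s/L.

15.5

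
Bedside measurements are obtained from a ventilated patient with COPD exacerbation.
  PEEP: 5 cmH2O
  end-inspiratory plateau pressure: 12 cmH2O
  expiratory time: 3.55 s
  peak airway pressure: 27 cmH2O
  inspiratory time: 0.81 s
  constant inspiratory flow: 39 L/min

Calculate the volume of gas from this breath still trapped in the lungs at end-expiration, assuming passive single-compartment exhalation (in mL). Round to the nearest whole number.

68

Flow: 39 L/min ÷ 60 = 0.65 L/s.
Vt = flow × Ti = 0.65 L/s × 0.81 s × 1000 mL/L = 526.5 mL.
R = (PIP − Pplat)/V̇ = (27 − 12) / 0.65 = 15.0/0.65 = 23.077 cmH2O·s/L.
C = Vt/(Pplat − PEEP) = 526.5 / (12 − 5) = 526.5/7.0 = 75.214 mL/cmH2O.
τ = R × C = 23.077 × 0.07521 L/cmH2O = 1.736 s.
Fraction remaining = e^(−Te/τ) = e^(−3.55/1.736) = 0.1294.
Trapped volume = 526.5 × 0.1294 = 68.129 mL.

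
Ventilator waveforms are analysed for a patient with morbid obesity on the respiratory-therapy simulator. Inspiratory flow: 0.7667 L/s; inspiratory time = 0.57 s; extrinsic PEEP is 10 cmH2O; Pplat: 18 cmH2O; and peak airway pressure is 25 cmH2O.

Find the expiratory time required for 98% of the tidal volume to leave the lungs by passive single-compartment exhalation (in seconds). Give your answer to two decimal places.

1.95

Vt = flow × Ti = 0.7667 L/s × 0.57 s × 1000 mL/L = 437.02 mL.
R = (PIP − Pplat)/V̇ = (25 − 18) / 0.7667 = 7.0/0.7667 = 9.13 cmH2O·s/L.
C = Vt/(Pplat − PEEP) = 437.02 / (18 − 10) = 437.02/8.0 = 54.628 mL/cmH2O.
τ = R × C = 9.13 × 0.05463 L/cmH2O = 0.4988 s.
t = −τ·ln(1 − 0.98) = −0.4988·ln(0.02) = 1.951 s.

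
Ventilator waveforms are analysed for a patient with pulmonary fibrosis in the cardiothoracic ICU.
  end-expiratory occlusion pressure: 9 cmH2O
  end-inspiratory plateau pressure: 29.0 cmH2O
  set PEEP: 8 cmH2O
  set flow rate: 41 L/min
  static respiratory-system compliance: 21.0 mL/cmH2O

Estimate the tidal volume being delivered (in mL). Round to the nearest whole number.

End-expiratory occlusion gives total PEEP = 9 cmH2O (intrinsic PEEP = 9 − 8 = 1). Use total PEEP for the elastic gradient.
Vt = Cstat × (Pplat − PEEPtotal) = 21.0 × (29.0 − 9) = 21.0 × 20.0 = 420.0 mL.

420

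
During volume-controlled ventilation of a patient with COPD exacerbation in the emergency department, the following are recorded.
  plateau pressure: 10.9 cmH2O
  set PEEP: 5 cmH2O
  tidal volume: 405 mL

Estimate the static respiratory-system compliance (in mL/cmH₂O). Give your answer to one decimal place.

68.6

Cstat = Vt / (Pplat − PEEP) = 405 / (10.9 − 5) = 405 / 5.9 = 68.644 mL/cmH2O.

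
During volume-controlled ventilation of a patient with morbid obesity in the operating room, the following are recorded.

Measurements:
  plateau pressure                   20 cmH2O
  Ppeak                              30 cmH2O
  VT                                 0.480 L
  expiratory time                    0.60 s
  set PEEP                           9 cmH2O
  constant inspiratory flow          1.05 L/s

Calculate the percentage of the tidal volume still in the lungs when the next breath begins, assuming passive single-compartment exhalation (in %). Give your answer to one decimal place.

R = (PIP − Pplat)/V̇ = (30 − 20) / 1.05 = 10.0/1.05 = 9.524 cmH2O·s/L.
C = Vt/(Pplat − PEEP) = 480.0 / (20 − 9) = 480.0/11.0 = 43.636 mL/cmH2O.
τ = R × C = 9.524 × 0.04364 L/cmH2O = 0.4156 s.
Fraction remaining at end-expiration = e^(−Te/τ) = e^(−0.60/0.4156) = 0.2361 → 23.61%.

23.6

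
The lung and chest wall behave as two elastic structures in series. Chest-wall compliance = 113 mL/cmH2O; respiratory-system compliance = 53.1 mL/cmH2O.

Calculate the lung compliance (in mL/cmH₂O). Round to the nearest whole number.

1/CL = 1/Crs − 1/Ccw.
1/CL = 1/53.1 − 1/113 = 0.009983.
CL = 100.17 mL/cmH2O.

100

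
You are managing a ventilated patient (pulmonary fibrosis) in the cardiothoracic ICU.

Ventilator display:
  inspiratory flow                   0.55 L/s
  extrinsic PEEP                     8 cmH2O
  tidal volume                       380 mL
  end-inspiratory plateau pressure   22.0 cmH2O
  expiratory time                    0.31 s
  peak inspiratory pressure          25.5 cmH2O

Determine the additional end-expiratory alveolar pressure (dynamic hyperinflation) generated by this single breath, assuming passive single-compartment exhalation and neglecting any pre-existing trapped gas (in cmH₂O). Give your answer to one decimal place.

2.3

R = (PIP − Pplat)/V̇ = (25.5 − 22.0) / 0.55 = 3.5/0.55 = 6.364 cmH2O·s/L.
C = Vt/(Pplat − PEEP) = 380.0 / (22.0 − 8) = 380.0/14.0 = 27.143 mL/cmH2O.
τ = R × C = 6.364 × 0.02714 L/cmH2O = 0.1727 s.
Fraction remaining = e^(−Te/τ) = e^(−0.31/0.1727) = 0.1661; trapped volume = 380.0 × 0.1661 = 63.118 mL.
Additional alveolar pressure from trapping ≈ V_trapped / C = 63.118 / 27.143 = 2.325 cmH2O.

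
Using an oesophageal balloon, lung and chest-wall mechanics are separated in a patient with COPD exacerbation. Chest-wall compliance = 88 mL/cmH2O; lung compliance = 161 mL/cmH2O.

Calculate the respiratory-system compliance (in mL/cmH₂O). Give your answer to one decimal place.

56.9

Lung and chest wall are elastances in series: 1/Crs = 1/CL + 1/Ccw.
1/Crs = 1/161 + 1/88 = 0.01757.
Crs = 56.915 mL/cmH2O.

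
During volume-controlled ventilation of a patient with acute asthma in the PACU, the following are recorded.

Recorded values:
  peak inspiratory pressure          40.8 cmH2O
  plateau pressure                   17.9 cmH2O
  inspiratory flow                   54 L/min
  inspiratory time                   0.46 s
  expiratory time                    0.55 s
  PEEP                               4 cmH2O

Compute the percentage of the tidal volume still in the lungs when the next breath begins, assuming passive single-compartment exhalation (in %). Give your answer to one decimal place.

48.4

Flow: 54 L/min ÷ 60 = 0.9 L/s.
Vt = flow × Ti = 0.9 L/s × 0.46 s × 1000 mL/L = 414.0 mL.
R = (PIP − Pplat)/V̇ = (40.8 − 17.9) / 0.9 = 22.9/0.9 = 25.444 cmH2O·s/L.
C = Vt/(Pplat − PEEP) = 414.0 / (17.9 − 4) = 414.0/13.9 = 29.784 mL/cmH2O.
τ = R × C = 25.444 × 0.02978 L/cmH2O = 0.7577 s.
Fraction remaining at end-expiration = e^(−Te/τ) = e^(−0.55/0.7577) = 0.4839 → 48.39%.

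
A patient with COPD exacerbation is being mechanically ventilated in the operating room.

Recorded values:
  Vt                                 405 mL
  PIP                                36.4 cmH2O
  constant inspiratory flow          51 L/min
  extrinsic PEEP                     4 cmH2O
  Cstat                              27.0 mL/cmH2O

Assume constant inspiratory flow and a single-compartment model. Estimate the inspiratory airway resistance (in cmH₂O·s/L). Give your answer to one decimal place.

20.5

Flow: 51 L/min ÷ 60 = 0.85 L/s.
Equation of motion (constant flow): PIP = Vt/C + R·V̇ + PEEP.
R·V̇ = PIP − Vt/C − PEEP = 36.4 − 405/27.0 − 4 = 36.4 − 15.0 − 4 = 17.4 cmH2O.
R = 17.4 / 0.85 = 20.471 cmH2O·s/L.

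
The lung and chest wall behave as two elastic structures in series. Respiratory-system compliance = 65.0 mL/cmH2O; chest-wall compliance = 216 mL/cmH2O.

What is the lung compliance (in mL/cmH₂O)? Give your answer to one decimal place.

93.0

1/CL = 1/Crs − 1/Ccw.
1/CL = 1/65.0 − 1/216 = 0.01075.
CL = 93.023 mL/cmH2O.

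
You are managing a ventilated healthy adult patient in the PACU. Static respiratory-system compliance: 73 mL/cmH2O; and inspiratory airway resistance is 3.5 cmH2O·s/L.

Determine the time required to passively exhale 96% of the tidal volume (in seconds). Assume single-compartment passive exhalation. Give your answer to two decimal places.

0.82

τ = R × C = 3.5 × 73 mL/cmH2O = 3.5 × 0.073 L/cmH2O = 0.2555 s.
Exhaled fraction f = 1 − e^(−t/τ) → t = −τ·ln(1 − f) = −0.2555·ln(0.04) = 0.8224 s.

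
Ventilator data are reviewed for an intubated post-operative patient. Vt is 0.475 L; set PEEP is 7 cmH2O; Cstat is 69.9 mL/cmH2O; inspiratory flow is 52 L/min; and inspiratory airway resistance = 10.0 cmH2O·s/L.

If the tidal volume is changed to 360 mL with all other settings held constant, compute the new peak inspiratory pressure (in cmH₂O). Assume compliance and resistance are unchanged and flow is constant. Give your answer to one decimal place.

20.8

Flow: 52 L/min ÷ 60 = 0.8667 L/s.
PIP = Vt/C + R·V̇ + PEEP (constant-flow equation of motion).
Only the elastic term changes: ΔPIP = ΔVt / C = (360 − 475) / 69.9 = -1.645 cmH2O.
Original PIP = 475/69.9 + 10.0×0.8667 + 7 = 22.462 cmH2O; new PIP = 22.462 + (-1.645) = 20.817 cmH2O.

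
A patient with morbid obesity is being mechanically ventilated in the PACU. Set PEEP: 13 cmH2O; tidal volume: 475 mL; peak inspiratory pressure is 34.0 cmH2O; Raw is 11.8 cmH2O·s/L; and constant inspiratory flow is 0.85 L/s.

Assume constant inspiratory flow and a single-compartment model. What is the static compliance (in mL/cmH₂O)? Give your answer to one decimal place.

Equation of motion (constant flow): PIP = Vt/C + R·V̇ + PEEP.
Vt/C = PIP − R·V̇ − PEEP = 34.0 − 11.8×0.85 − 13 = 34.0 − 10.03 − 13 = 10.97 cmH2O.
C = Vt / 10.97 = 475 / 10.97 = 43.3 mL/cmH2O.

43.3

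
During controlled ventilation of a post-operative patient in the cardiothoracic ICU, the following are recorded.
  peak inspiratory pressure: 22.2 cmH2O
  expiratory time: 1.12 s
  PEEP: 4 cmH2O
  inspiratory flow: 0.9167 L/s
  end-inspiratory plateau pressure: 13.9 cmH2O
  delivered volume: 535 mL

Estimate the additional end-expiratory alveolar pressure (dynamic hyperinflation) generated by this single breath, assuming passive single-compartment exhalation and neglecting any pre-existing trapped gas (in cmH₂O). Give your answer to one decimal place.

R = (PIP − Pplat)/V̇ = (22.2 − 13.9) / 0.9167 = 8.3/0.9167 = 9.054 cmH2O·s/L.
C = Vt/(Pplat − PEEP) = 535.0 / (13.9 − 4) = 535.0/9.9 = 54.04 mL/cmH2O.
τ = R × C = 9.054 × 0.05404 L/cmH2O = 0.4893 s.
Fraction remaining = e^(−Te/τ) = e^(−1.12/0.4893) = 0.1014; trapped volume = 535.0 × 0.1014 = 54.249 mL.
Additional alveolar pressure from trapping ≈ V_trapped / C = 54.249 / 54.04 = 1.004 cmH2O.

1.0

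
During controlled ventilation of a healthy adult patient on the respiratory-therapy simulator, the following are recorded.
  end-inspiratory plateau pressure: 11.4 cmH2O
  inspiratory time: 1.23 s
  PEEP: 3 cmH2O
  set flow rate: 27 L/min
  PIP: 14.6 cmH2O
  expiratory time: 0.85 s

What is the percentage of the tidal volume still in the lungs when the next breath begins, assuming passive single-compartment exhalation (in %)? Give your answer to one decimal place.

Flow: 27 L/min ÷ 60 = 0.45 L/s.
Vt = flow × Ti = 0.45 L/s × 1.23 s × 1000 mL/L = 553.5 mL.
R = (PIP − Pplat)/V̇ = (14.6 − 11.4) / 0.45 = 3.2/0.45 = 7.111 cmH2O·s/L.
C = Vt/(Pplat − PEEP) = 553.5 / (11.4 − 3) = 553.5/8.4 = 65.893 mL/cmH2O.
τ = R × C = 7.111 × 0.06589 L/cmH2O = 0.4685 s.
Fraction remaining at end-expiration = e^(−Te/τ) = e^(−0.85/0.4685) = 0.163 → 16.3%.

16.3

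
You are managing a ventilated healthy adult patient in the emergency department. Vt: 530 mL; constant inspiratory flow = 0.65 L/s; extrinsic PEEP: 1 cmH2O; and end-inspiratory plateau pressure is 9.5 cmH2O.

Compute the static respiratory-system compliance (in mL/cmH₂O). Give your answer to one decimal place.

62.4

Cstat = Vt / (Pplat − PEEP) = 530 / (9.5 − 1) = 530 / 8.5 = 62.353 mL/cmH2O.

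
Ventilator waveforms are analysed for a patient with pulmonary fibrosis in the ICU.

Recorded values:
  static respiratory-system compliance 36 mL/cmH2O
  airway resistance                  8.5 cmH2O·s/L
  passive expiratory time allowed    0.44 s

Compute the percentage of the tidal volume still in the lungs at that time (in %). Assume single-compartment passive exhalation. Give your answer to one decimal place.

τ = R × C = 8.5 × 36 mL/cmH2O = 8.5 × 0.036 L/cmH2O = 0.306 s.
Passive exhalation: V(t)/V₀ = e^(−t/τ) = e^(−0.44/0.306) = 0.2374.
Fraction remaining = 0.2374 → 23.74%.

23.7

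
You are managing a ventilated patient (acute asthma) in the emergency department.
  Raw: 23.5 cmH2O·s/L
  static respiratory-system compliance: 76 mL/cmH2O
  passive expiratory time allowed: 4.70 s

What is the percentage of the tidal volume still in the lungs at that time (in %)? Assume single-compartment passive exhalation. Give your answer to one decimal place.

τ = R × C = 23.5 × 76 mL/cmH2O = 23.5 × 0.076 L/cmH2O = 1.786 s.
Passive exhalation: V(t)/V₀ = e^(−t/τ) = e^(−4.70/1.786) = 0.07196.
Fraction remaining = 0.07196 → 7.196%.

7.2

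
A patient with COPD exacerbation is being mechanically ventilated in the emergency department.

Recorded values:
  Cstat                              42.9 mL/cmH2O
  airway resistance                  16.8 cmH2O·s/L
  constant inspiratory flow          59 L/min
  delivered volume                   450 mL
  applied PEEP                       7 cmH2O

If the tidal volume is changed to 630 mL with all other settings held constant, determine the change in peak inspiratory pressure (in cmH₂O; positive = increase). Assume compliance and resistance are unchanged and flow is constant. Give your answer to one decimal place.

PIP = Vt/C + R·V̇ + PEEP (constant-flow equation of motion).
Only the elastic term changes: ΔPIP = ΔVt / C = (630 − 450) / 42.9 = 4.196 cmH2O.

4.2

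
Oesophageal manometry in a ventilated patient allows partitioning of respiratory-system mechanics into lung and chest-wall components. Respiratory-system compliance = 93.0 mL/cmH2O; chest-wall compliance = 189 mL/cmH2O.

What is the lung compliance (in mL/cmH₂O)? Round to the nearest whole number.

183

1/CL = 1/Crs − 1/Ccw.
1/CL = 1/93.0 − 1/189 = 0.005462.
CL = 183.08 mL/cmH2O.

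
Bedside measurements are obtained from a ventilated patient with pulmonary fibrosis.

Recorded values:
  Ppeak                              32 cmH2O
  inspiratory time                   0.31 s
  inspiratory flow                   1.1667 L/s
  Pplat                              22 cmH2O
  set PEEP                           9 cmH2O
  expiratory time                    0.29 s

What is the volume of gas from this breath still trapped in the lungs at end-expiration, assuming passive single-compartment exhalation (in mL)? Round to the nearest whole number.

107

Vt = flow × Ti = 1.1667 L/s × 0.31 s × 1000 mL/L = 361.68 mL.
R = (PIP − Pplat)/V̇ = (32 − 22) / 1.1667 = 10.0/1.1667 = 8.571 cmH2O·s/L.
C = Vt/(Pplat − PEEP) = 361.68 / (22 − 9) = 361.68/13.0 = 27.822 mL/cmH2O.
τ = R × C = 8.571 × 0.02782 L/cmH2O = 0.2384 s.
Fraction remaining = e^(−Te/τ) = e^(−0.29/0.2384) = 0.2963.
Trapped volume = 361.68 × 0.2963 = 107.17 mL.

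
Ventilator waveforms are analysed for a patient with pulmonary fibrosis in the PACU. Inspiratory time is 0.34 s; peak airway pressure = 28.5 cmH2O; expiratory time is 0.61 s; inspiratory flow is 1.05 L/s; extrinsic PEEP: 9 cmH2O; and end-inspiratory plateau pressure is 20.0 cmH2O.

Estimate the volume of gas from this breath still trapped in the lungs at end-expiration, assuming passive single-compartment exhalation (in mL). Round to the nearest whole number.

35

Vt = flow × Ti = 1.05 L/s × 0.34 s × 1000 mL/L = 357.0 mL.
R = (PIP − Pplat)/V̇ = (28.5 − 20.0) / 1.05 = 8.5/1.05 = 8.095 cmH2O·s/L.
C = Vt/(Pplat − PEEP) = 357.0 / (20.0 − 9) = 357.0/11.0 = 32.455 mL/cmH2O.
τ = R × C = 8.095 × 0.03246 L/cmH2O = 0.2628 s.
Fraction remaining = e^(−Te/τ) = e^(−0.61/0.2628) = 0.09816.
Trapped volume = 357.0 × 0.09816 = 35.043 mL.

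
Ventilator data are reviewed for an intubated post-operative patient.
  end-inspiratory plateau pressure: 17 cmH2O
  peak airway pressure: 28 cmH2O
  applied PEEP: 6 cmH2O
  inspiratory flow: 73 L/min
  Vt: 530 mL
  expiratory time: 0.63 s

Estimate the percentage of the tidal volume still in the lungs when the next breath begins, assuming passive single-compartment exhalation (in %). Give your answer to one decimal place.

Flow: 73 L/min ÷ 60 = 1.2167 L/s.
R = (PIP − Pplat)/V̇ = (28 − 17) / 1.2167 = 11.0/1.2167 = 9.041 cmH2O·s/L.
C = Vt/(Pplat − PEEP) = 530.0 / (17 − 6) = 530.0/11.0 = 48.182 mL/cmH2O.
τ = R × C = 9.041 × 0.04818 L/cmH2O = 0.4356 s.
Fraction remaining at end-expiration = e^(−Te/τ) = e^(−0.63/0.4356) = 0.2354 → 23.54%.

23.5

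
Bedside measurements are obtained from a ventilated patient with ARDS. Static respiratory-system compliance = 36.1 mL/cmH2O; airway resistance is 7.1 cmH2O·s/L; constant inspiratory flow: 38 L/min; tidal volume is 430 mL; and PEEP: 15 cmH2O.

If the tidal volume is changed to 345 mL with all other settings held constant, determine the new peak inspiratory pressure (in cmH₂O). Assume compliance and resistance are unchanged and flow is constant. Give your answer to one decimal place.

29.1

Flow: 38 L/min ÷ 60 = 0.6333 L/s.
PIP = Vt/C + R·V̇ + PEEP (constant-flow equation of motion).
Only the elastic term changes: ΔPIP = ΔVt / C = (345 − 430) / 36.1 = -2.355 cmH2O.
Original PIP = 430/36.1 + 7.1×0.6333 + 15 = 31.408 cmH2O; new PIP = 31.408 + (-2.355) = 29.053 cmH2O.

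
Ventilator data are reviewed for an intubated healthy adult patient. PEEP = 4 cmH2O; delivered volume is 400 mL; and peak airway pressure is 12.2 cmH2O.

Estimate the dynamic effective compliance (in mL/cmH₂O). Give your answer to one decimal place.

Dynamic compliance = Vt / (PIP − PEEP) = 400 / (12.2 − 4) = 400 / 8.2 = 48.78 mL/cmH2O.

48.8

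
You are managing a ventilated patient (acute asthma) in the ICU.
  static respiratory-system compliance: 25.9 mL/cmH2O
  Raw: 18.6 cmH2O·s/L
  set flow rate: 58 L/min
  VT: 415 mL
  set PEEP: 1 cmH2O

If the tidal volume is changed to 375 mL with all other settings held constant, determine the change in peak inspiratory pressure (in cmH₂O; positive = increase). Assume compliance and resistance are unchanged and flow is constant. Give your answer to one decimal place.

PIP = Vt/C + R·V̇ + PEEP (constant-flow equation of motion).
Only the elastic term changes: ΔPIP = ΔVt / C = (375 − 415) / 25.9 = -1.544 cmH2O.

-1.5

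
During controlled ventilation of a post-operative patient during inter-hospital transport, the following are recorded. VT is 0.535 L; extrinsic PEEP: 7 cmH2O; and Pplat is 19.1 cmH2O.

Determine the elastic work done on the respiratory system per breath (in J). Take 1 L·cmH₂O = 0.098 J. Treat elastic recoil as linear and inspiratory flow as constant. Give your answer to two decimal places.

Elastic work ≈ ½ × (Pplat − PEEP) × Vt = 0.5 × (19.1 − 7) × 0.535 L = 0.5 × 12.1 × 0.535 = 3.237 L·cmH2O.
× 0.098 J/(L·cmH2O) → 0.3172 J.

0.32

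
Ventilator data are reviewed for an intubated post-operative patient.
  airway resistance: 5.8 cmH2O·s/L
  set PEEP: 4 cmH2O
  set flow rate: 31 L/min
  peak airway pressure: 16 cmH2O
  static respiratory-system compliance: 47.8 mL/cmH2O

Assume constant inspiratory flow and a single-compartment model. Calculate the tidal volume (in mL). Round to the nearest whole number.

430

Flow: 31 L/min ÷ 60 = 0.5167 L/s.
Equation of motion (constant flow): PIP = Vt/C + R·V̇ + PEEP.
Vt/C = PIP − R·V̇ − PEEP = 16 − 2.997 − 4 = 9.003 cmH2O.
Vt = C × 9.003 = 47.8 × 9.003 = 430.34 mL.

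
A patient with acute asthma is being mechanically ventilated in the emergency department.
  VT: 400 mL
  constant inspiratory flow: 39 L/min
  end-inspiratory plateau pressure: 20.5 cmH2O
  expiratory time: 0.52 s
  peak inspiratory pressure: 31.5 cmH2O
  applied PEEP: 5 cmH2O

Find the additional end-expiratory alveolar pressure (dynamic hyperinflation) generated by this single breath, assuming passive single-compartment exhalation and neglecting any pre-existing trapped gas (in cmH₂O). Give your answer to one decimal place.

4.7

Flow: 39 L/min ÷ 60 = 0.65 L/s.
R = (PIP − Pplat)/V̇ = (31.5 − 20.5) / 0.65 = 11.0/0.65 = 16.923 cmH2O·s/L.
C = Vt/(Pplat − PEEP) = 400.0 / (20.5 − 5) = 400.0/15.5 = 25.806 mL/cmH2O.
τ = R × C = 16.923 × 0.02581 L/cmH2O = 0.4368 s.
Fraction remaining = e^(−Te/τ) = e^(−0.52/0.4368) = 0.3041; trapped volume = 400.0 × 0.3041 = 121.64 mL.
Additional alveolar pressure from trapping ≈ V_trapped / C = 121.64 / 25.806 = 4.714 cmH2O.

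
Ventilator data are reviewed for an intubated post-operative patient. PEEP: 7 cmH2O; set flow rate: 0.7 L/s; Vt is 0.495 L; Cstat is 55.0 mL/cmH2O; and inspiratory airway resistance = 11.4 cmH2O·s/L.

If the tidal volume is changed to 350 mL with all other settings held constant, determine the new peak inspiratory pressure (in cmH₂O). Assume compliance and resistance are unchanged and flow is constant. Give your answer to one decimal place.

PIP = Vt/C + R·V̇ + PEEP (constant-flow equation of motion).
Only the elastic term changes: ΔPIP = ΔVt / C = (350 − 495) / 55.0 = -2.636 cmH2O.
Original PIP = 495/55.0 + 11.4×0.7 + 7 = 23.98 cmH2O; new PIP = 23.98 + (-2.636) = 21.344 cmH2O.

21.3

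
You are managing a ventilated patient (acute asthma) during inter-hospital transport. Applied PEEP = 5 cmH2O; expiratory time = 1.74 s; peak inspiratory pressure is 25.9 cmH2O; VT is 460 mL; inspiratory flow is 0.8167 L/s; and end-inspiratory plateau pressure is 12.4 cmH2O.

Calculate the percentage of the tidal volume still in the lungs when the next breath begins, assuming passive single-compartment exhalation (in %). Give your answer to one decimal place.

R = (PIP − Pplat)/V̇ = (25.9 − 12.4) / 0.8167 = 13.5/0.8167 = 16.53 cmH2O·s/L.
C = Vt/(Pplat − PEEP) = 460.0 / (12.4 − 5) = 460.0/7.4 = 62.162 mL/cmH2O.
τ = R × C = 16.53 × 0.06216 L/cmH2O = 1.028 s.
Fraction remaining at end-expiration = e^(−Te/τ) = e^(−1.74/1.028) = 0.184 → 18.4%.

18.4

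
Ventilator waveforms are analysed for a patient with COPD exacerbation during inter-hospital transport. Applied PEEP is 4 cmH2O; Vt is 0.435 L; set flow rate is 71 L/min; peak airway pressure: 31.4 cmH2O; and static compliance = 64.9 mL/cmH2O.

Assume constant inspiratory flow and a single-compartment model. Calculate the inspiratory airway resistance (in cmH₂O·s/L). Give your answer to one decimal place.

Flow: 71 L/min ÷ 60 = 1.1833 L/s.
Equation of motion (constant flow): PIP = Vt/C + R·V̇ + PEEP.
R·V̇ = PIP − Vt/C − PEEP = 31.4 − 435/64.9 − 4 = 31.4 − 6.703 − 4 = 20.697 cmH2O.
R = 20.697 / 1.1833 = 17.491 cmH2O·s/L.

17.5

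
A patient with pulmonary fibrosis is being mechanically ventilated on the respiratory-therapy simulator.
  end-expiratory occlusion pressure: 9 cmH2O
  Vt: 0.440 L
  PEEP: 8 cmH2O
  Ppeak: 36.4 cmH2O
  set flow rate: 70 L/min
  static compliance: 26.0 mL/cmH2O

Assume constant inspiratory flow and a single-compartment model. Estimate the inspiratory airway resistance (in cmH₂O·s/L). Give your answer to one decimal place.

9.0

Flow: 70 L/min ÷ 60 = 1.1667 L/s.
Total PEEP = 9 cmH2O (set 8 + intrinsic 1); this is the baseline alveolar pressure.
Equation of motion (constant flow): PIP = Vt/C + R·V̇ + PEEP.
R·V̇ = PIP − Vt/C − PEEP = 36.4 − 440/26.0 − 9 = 36.4 − 16.923 − 9 = 10.477 cmH2O.
R = 10.477 / 1.1667 = 8.98 cmH2O·s/L.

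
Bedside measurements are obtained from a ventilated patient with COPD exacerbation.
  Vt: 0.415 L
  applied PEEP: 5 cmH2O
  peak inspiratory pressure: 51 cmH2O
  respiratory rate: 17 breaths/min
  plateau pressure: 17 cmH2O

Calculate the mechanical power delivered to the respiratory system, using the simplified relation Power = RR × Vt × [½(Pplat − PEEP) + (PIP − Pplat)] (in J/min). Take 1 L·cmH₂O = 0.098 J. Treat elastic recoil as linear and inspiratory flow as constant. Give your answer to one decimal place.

27.7

Per-breath work = Vt × [½(Pplat−PEEP) + (PIP−Pplat)] = 0.415 × [0.5×12.0 + 34.0] = 0.415 × 40.0 = 16.6 L·cmH2O.
Power = 17 × 16.6 = 282.2 L·cmH2O/min.
× 0.098 J/(L·cmH2O) → 27.656 J/min.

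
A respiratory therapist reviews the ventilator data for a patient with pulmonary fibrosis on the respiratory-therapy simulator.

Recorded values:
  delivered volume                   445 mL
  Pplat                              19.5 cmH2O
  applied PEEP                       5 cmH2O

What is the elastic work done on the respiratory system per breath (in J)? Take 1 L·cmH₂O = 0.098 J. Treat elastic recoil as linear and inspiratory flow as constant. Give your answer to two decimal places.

Elastic work ≈ ½ × (Pplat − PEEP) × Vt = 0.5 × (19.5 − 5) × 0.445 L = 0.5 × 14.5 × 0.445 = 3.226 L·cmH2O.
× 0.098 J/(L·cmH2O) → 0.3161 J.

0.32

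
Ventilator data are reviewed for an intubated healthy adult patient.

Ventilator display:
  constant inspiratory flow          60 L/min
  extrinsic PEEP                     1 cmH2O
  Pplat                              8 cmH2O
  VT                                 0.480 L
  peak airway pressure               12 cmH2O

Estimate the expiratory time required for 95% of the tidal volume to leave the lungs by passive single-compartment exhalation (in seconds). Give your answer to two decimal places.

Flow: 60 L/min ÷ 60 = 1 L/s.
R = (PIP − Pplat)/V̇ = (12 − 8) / 1 = 4.0/1 = 4.0 cmH2O·s/L.
C = Vt/(Pplat − PEEP) = 480.0 / (8 − 1) = 480.0/7.0 = 68.571 mL/cmH2O.
τ = R × C = 4.0 × 0.06857 L/cmH2O = 0.2743 s.
t = −τ·ln(1 − 0.95) = −0.2743·ln(0.05) = 0.8217 s.

0.82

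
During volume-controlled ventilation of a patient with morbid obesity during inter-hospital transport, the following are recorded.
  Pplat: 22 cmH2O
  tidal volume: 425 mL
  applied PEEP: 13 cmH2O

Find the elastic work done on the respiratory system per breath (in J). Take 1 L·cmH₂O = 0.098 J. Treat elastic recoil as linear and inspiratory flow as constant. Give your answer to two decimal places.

Elastic work ≈ ½ × (Pplat − PEEP) × Vt = 0.5 × (22 − 13) × 0.425 L = 0.5 × 9.0 × 0.425 = 1.913 L·cmH2O.
× 0.098 J/(L·cmH2O) → 0.1875 J.

0.19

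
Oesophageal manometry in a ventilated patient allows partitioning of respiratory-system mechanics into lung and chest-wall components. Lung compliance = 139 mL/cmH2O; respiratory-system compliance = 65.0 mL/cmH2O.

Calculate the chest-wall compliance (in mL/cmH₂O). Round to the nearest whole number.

122

1/Ccw = 1/Crs − 1/CL.
1/Ccw = 1/65.0 − 1/139 = 0.00819.
Ccw = 122.1 mL/cmH2O.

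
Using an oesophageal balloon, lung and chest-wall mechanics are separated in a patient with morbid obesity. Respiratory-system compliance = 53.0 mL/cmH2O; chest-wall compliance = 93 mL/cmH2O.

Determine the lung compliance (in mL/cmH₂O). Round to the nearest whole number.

1/CL = 1/Crs − 1/Ccw.
1/CL = 1/53.0 − 1/93 = 0.008115.
CL = 123.23 mL/cmH2O.

123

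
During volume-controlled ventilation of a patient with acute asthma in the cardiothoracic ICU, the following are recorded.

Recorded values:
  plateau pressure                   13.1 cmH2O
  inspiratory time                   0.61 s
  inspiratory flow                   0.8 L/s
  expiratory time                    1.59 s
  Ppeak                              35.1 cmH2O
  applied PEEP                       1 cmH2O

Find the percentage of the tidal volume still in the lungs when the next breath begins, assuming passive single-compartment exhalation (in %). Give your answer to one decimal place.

Vt = flow × Ti = 0.8 L/s × 0.61 s × 1000 mL/L = 488.0 mL.
R = (PIP − Pplat)/V̇ = (35.1 − 13.1) / 0.8 = 22.0/0.8 = 27.5 cmH2O·s/L.
C = Vt/(Pplat − PEEP) = 488.0 / (13.1 − 1) = 488.0/12.1 = 40.331 mL/cmH2O.
τ = R × C = 27.5 × 0.04033 L/cmH2O = 1.109 s.
Fraction remaining at end-expiration = e^(−Te/τ) = e^(−1.59/1.109) = 0.2384 → 23.84%.

23.8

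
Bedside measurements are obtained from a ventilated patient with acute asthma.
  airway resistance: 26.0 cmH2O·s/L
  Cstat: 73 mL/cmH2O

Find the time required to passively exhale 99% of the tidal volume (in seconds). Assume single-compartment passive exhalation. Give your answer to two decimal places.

τ = R × C = 26.0 × 73 mL/cmH2O = 26.0 × 0.073 L/cmH2O = 1.898 s.
Exhaled fraction f = 1 − e^(−t/τ) → t = −τ·ln(1 − f) = −1.898·ln(0.01) = 8.741 s.

8.74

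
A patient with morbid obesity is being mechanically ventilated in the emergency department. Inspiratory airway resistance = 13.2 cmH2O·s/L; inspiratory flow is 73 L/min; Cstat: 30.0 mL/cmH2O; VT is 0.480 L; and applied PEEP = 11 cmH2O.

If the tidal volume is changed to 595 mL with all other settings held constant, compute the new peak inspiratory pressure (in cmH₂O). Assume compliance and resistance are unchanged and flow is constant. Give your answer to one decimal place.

46.9

Flow: 73 L/min ÷ 60 = 1.2167 L/s.
PIP = Vt/C + R·V̇ + PEEP (constant-flow equation of motion).
Only the elastic term changes: ΔPIP = ΔVt / C = (595 − 480) / 30.0 = 3.833 cmH2O.
Original PIP = 480/30.0 + 13.2×1.2167 + 11 = 43.06 cmH2O; new PIP = 43.06 + (3.833) = 46.893 cmH2O.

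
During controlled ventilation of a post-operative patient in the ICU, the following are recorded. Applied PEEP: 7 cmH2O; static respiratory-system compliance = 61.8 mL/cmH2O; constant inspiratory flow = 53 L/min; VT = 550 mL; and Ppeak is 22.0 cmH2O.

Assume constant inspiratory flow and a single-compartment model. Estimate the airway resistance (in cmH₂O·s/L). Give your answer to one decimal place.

Flow: 53 L/min ÷ 60 = 0.8833 L/s.
Equation of motion (constant flow): PIP = Vt/C + R·V̇ + PEEP.
R·V̇ = PIP − Vt/C − PEEP = 22.0 − 550/61.8 − 7 = 22.0 − 8.9 − 7 = 6.1 cmH2O.
R = 6.1 / 0.8833 = 6.906 cmH2O·s/L.

6.9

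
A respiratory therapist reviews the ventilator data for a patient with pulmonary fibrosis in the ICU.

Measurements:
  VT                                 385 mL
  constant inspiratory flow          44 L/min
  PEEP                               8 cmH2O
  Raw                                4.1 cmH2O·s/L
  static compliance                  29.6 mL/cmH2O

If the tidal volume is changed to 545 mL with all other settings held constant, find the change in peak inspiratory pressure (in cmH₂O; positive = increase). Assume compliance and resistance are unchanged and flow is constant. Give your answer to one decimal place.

5.4

PIP = Vt/C + R·V̇ + PEEP (constant-flow equation of motion).
Only the elastic term changes: ΔPIP = ΔVt / C = (545 − 385) / 29.6 = 5.405 cmH2O.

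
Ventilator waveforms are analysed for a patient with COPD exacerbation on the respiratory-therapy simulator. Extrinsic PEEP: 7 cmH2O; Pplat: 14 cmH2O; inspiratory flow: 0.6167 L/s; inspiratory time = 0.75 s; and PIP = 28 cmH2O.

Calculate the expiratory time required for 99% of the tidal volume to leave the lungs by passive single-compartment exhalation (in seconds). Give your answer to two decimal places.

Vt = flow × Ti = 0.6167 L/s × 0.75 s × 1000 mL/L = 462.53 mL.
R = (PIP − Pplat)/V̇ = (28 − 14) / 0.6167 = 14.0/0.6167 = 22.701 cmH2O·s/L.
C = Vt/(Pplat − PEEP) = 462.53 / (14 − 7) = 462.53/7.0 = 66.076 mL/cmH2O.
τ = R × C = 22.701 × 0.06608 L/cmH2O = 1.5 s.
t = −τ·ln(1 − 0.99) = −1.5·ln(0.01) = 6.908 s.

6.91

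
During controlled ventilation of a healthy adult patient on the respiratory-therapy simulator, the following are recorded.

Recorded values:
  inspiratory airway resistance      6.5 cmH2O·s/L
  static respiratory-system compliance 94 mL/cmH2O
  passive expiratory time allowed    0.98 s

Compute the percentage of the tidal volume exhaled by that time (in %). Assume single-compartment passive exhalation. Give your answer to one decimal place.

79.9

τ = R × C = 6.5 × 94 mL/cmH2O = 6.5 × 0.094 L/cmH2O = 0.611 s.
Passive exhalation: V(t)/V₀ = e^(−t/τ) = e^(−0.98/0.611) = 0.2011.
Fraction exhaled = 1 − 0.2011 = 0.7989 → 79.89%.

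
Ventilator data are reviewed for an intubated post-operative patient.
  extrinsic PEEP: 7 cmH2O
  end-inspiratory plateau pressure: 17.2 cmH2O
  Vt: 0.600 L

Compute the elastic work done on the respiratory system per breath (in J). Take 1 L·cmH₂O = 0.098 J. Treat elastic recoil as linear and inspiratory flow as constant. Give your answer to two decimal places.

0.30

Elastic work ≈ ½ × (Pplat − PEEP) × Vt = 0.5 × (17.2 − 7) × 0.600 L = 0.5 × 10.2 × 0.600 = 3.06 L·cmH2O.
× 0.098 J/(L·cmH2O) → 0.2999 J.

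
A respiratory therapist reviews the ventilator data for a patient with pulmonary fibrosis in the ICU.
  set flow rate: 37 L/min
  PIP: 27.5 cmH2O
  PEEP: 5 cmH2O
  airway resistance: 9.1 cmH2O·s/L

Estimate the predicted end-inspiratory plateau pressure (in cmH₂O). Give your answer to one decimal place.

Flow: 37 L/min ÷ 60 = 0.6167 L/s.
Pplat = PIP − Raw × flow = 27.5 − 9.1 × 0.6167 = 27.5 − 5.612 = 21.888 cmH2O.

21.9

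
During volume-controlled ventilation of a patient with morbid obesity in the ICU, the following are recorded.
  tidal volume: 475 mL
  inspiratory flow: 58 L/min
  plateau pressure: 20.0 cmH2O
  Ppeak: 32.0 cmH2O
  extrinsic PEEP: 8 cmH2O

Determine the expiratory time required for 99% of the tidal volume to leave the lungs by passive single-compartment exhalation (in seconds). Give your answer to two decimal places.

2.26

Flow: 58 L/min ÷ 60 = 0.9667 L/s.
R = (PIP − Pplat)/V̇ = (32.0 − 20.0) / 0.9667 = 12.0/0.9667 = 12.413 cmH2O·s/L.
C = Vt/(Pplat − PEEP) = 475.0 / (20.0 − 8) = 475.0/12.0 = 39.583 mL/cmH2O.
τ = R × C = 12.413 × 0.03958 L/cmH2O = 0.4913 s.
t = −τ·ln(1 − 0.99) = −0.4913·ln(0.01) = 2.263 s.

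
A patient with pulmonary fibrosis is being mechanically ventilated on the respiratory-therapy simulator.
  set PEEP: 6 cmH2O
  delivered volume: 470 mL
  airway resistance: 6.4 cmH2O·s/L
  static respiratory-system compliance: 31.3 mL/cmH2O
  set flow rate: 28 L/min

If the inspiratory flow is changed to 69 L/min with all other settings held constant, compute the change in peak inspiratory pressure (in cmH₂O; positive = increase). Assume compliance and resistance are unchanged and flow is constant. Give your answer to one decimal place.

Flow: 28 L/min ÷ 60 = 0.4667 L/s.
New flow: 69 L/min ÷ 60 = 1.15 L/s.
PIP = Vt/C + R·V̇ + PEEP (constant-flow equation of motion).
Only the resistive term changes: ΔPIP = R × ΔV̇ = 6.4 × (1.15 − 0.4667) = 6.4 × 0.6833 = 4.373 cmH2O.

4.4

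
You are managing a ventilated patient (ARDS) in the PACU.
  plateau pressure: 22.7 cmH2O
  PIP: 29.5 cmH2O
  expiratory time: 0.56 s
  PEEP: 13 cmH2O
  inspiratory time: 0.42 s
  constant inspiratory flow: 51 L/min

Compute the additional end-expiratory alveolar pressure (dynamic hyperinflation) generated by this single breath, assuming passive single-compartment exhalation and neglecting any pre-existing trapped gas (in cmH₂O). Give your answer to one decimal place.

Flow: 51 L/min ÷ 60 = 0.85 L/s.
Vt = flow × Ti = 0.85 L/s × 0.42 s × 1000 mL/L = 357.0 mL.
R = (PIP − Pplat)/V̇ = (29.5 − 22.7) / 0.85 = 6.8/0.85 = 8.0 cmH2O·s/L.
C = Vt/(Pplat − PEEP) = 357.0 / (22.7 − 13) = 357.0/9.7 = 36.804 mL/cmH2O.
τ = R × C = 8.0 × 0.0368 L/cmH2O = 0.2944 s.
Fraction remaining = e^(−Te/τ) = e^(−0.56/0.2944) = 0.1492; trapped volume = 357.0 × 0.1492 = 53.264 mL.
Additional alveolar pressure from trapping ≈ V_trapped / C = 53.264 / 36.804 = 1.447 cmH2O.

1.4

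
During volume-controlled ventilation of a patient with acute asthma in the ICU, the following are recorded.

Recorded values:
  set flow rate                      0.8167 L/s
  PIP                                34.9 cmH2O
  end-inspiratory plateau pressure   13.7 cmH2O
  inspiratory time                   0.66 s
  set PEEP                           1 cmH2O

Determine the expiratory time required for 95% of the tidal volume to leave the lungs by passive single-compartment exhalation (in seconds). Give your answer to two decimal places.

Vt = flow × Ti = 0.8167 L/s × 0.66 s × 1000 mL/L = 539.02 mL.
R = (PIP − Pplat)/V̇ = (34.9 − 13.7) / 0.8167 = 21.2/0.8167 = 25.958 cmH2O·s/L.
C = Vt/(Pplat − PEEP) = 539.02 / (13.7 − 1) = 539.02/12.7 = 42.443 mL/cmH2O.
τ = R × C = 25.958 × 0.04244 L/cmH2O = 1.102 s.
t = −τ·ln(1 − 0.95) = −1.102·ln(0.05) = 3.301 s.

3.30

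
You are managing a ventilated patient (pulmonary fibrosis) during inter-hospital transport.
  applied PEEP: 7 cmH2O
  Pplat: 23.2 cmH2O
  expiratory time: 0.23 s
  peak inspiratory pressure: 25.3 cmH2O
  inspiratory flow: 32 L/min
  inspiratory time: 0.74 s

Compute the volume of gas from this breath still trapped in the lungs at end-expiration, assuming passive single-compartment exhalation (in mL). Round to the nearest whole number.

Flow: 32 L/min ÷ 60 = 0.5333 L/s.
Vt = flow × Ti = 0.5333 L/s × 0.74 s × 1000 mL/L = 394.64 mL.
R = (PIP − Pplat)/V̇ = (25.3 − 23.2) / 0.5333 = 2.1/0.5333 = 3.938 cmH2O·s/L.
C = Vt/(Pplat − PEEP) = 394.64 / (23.2 − 7) = 394.64/16.2 = 24.36 mL/cmH2O.
τ = R × C = 3.938 × 0.02436 L/cmH2O = 0.09593 s.
Fraction remaining = e^(−Te/τ) = e^(−0.23/0.09593) = 0.09094.
Trapped volume = 394.64 × 0.09094 = 35.889 mL.

36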